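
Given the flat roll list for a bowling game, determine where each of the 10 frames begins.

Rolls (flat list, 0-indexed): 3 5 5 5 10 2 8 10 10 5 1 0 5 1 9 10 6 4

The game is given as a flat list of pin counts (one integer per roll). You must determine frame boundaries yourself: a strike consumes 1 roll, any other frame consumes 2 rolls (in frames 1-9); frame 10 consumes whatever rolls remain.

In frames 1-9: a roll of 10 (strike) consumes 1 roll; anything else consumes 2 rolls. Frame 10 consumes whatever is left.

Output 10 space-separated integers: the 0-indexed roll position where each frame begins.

Frame 1 starts at roll index 0: rolls=3,5 (sum=8), consumes 2 rolls
Frame 2 starts at roll index 2: rolls=5,5 (sum=10), consumes 2 rolls
Frame 3 starts at roll index 4: roll=10 (strike), consumes 1 roll
Frame 4 starts at roll index 5: rolls=2,8 (sum=10), consumes 2 rolls
Frame 5 starts at roll index 7: roll=10 (strike), consumes 1 roll
Frame 6 starts at roll index 8: roll=10 (strike), consumes 1 roll
Frame 7 starts at roll index 9: rolls=5,1 (sum=6), consumes 2 rolls
Frame 8 starts at roll index 11: rolls=0,5 (sum=5), consumes 2 rolls
Frame 9 starts at roll index 13: rolls=1,9 (sum=10), consumes 2 rolls
Frame 10 starts at roll index 15: 3 remaining rolls

Answer: 0 2 4 5 7 8 9 11 13 15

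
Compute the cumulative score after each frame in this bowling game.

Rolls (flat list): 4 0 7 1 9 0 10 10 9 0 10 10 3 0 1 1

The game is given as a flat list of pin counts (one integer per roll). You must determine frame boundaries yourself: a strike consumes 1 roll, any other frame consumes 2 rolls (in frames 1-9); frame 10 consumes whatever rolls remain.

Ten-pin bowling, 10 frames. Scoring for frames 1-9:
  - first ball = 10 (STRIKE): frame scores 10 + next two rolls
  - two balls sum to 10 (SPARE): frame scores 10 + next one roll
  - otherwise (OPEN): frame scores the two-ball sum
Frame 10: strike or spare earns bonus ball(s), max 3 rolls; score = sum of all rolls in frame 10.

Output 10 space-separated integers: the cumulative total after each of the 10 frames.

Frame 1: OPEN (4+0=4). Cumulative: 4
Frame 2: OPEN (7+1=8). Cumulative: 12
Frame 3: OPEN (9+0=9). Cumulative: 21
Frame 4: STRIKE. 10 + next two rolls (10+9) = 29. Cumulative: 50
Frame 5: STRIKE. 10 + next two rolls (9+0) = 19. Cumulative: 69
Frame 6: OPEN (9+0=9). Cumulative: 78
Frame 7: STRIKE. 10 + next two rolls (10+3) = 23. Cumulative: 101
Frame 8: STRIKE. 10 + next two rolls (3+0) = 13. Cumulative: 114
Frame 9: OPEN (3+0=3). Cumulative: 117
Frame 10: OPEN. Sum of all frame-10 rolls (1+1) = 2. Cumulative: 119

Answer: 4 12 21 50 69 78 101 114 117 119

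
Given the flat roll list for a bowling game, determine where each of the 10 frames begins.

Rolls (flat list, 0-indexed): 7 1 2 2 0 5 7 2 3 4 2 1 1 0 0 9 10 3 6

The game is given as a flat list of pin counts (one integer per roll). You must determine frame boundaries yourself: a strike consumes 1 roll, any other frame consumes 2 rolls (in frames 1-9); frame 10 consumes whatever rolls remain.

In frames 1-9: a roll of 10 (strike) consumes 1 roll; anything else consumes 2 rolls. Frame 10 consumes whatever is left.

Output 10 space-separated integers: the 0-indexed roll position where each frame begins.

Answer: 0 2 4 6 8 10 12 14 16 17

Derivation:
Frame 1 starts at roll index 0: rolls=7,1 (sum=8), consumes 2 rolls
Frame 2 starts at roll index 2: rolls=2,2 (sum=4), consumes 2 rolls
Frame 3 starts at roll index 4: rolls=0,5 (sum=5), consumes 2 rolls
Frame 4 starts at roll index 6: rolls=7,2 (sum=9), consumes 2 rolls
Frame 5 starts at roll index 8: rolls=3,4 (sum=7), consumes 2 rolls
Frame 6 starts at roll index 10: rolls=2,1 (sum=3), consumes 2 rolls
Frame 7 starts at roll index 12: rolls=1,0 (sum=1), consumes 2 rolls
Frame 8 starts at roll index 14: rolls=0,9 (sum=9), consumes 2 rolls
Frame 9 starts at roll index 16: roll=10 (strike), consumes 1 roll
Frame 10 starts at roll index 17: 2 remaining rolls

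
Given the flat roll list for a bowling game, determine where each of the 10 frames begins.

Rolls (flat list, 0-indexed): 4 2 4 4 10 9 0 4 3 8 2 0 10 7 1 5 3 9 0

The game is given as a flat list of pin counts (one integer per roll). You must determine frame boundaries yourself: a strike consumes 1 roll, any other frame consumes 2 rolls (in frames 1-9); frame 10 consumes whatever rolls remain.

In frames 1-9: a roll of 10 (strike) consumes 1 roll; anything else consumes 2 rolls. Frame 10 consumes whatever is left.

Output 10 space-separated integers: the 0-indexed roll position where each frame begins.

Answer: 0 2 4 5 7 9 11 13 15 17

Derivation:
Frame 1 starts at roll index 0: rolls=4,2 (sum=6), consumes 2 rolls
Frame 2 starts at roll index 2: rolls=4,4 (sum=8), consumes 2 rolls
Frame 3 starts at roll index 4: roll=10 (strike), consumes 1 roll
Frame 4 starts at roll index 5: rolls=9,0 (sum=9), consumes 2 rolls
Frame 5 starts at roll index 7: rolls=4,3 (sum=7), consumes 2 rolls
Frame 6 starts at roll index 9: rolls=8,2 (sum=10), consumes 2 rolls
Frame 7 starts at roll index 11: rolls=0,10 (sum=10), consumes 2 rolls
Frame 8 starts at roll index 13: rolls=7,1 (sum=8), consumes 2 rolls
Frame 9 starts at roll index 15: rolls=5,3 (sum=8), consumes 2 rolls
Frame 10 starts at roll index 17: 2 remaining rolls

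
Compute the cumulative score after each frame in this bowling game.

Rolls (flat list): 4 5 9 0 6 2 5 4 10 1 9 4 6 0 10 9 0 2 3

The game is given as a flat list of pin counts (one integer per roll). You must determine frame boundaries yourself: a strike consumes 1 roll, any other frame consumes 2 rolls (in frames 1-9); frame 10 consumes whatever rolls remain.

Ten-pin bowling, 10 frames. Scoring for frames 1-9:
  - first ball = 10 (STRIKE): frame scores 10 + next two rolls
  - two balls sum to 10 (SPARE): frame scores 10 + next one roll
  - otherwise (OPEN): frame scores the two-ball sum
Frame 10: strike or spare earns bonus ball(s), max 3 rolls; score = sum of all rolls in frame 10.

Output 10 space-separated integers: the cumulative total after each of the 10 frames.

Answer: 9 18 26 35 55 69 79 98 107 112

Derivation:
Frame 1: OPEN (4+5=9). Cumulative: 9
Frame 2: OPEN (9+0=9). Cumulative: 18
Frame 3: OPEN (6+2=8). Cumulative: 26
Frame 4: OPEN (5+4=9). Cumulative: 35
Frame 5: STRIKE. 10 + next two rolls (1+9) = 20. Cumulative: 55
Frame 6: SPARE (1+9=10). 10 + next roll (4) = 14. Cumulative: 69
Frame 7: SPARE (4+6=10). 10 + next roll (0) = 10. Cumulative: 79
Frame 8: SPARE (0+10=10). 10 + next roll (9) = 19. Cumulative: 98
Frame 9: OPEN (9+0=9). Cumulative: 107
Frame 10: OPEN. Sum of all frame-10 rolls (2+3) = 5. Cumulative: 112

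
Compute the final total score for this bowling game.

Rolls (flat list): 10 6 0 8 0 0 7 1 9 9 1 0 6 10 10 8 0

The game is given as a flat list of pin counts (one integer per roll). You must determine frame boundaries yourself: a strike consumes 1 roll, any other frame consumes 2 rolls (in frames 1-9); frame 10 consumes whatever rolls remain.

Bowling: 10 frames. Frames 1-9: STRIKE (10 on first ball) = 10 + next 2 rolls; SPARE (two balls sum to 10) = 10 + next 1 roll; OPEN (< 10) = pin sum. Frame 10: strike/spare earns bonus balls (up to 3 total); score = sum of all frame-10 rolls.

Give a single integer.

Frame 1: STRIKE. 10 + next two rolls (6+0) = 16. Cumulative: 16
Frame 2: OPEN (6+0=6). Cumulative: 22
Frame 3: OPEN (8+0=8). Cumulative: 30
Frame 4: OPEN (0+7=7). Cumulative: 37
Frame 5: SPARE (1+9=10). 10 + next roll (9) = 19. Cumulative: 56
Frame 6: SPARE (9+1=10). 10 + next roll (0) = 10. Cumulative: 66
Frame 7: OPEN (0+6=6). Cumulative: 72
Frame 8: STRIKE. 10 + next two rolls (10+8) = 28. Cumulative: 100
Frame 9: STRIKE. 10 + next two rolls (8+0) = 18. Cumulative: 118
Frame 10: OPEN. Sum of all frame-10 rolls (8+0) = 8. Cumulative: 126

Answer: 126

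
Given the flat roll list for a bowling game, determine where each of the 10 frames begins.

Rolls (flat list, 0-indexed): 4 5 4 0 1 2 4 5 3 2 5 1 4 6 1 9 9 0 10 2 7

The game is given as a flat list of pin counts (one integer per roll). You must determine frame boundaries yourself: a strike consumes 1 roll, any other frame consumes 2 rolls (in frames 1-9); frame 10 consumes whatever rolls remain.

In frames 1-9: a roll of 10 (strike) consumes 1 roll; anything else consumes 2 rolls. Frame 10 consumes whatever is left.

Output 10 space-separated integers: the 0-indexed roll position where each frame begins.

Answer: 0 2 4 6 8 10 12 14 16 18

Derivation:
Frame 1 starts at roll index 0: rolls=4,5 (sum=9), consumes 2 rolls
Frame 2 starts at roll index 2: rolls=4,0 (sum=4), consumes 2 rolls
Frame 3 starts at roll index 4: rolls=1,2 (sum=3), consumes 2 rolls
Frame 4 starts at roll index 6: rolls=4,5 (sum=9), consumes 2 rolls
Frame 5 starts at roll index 8: rolls=3,2 (sum=5), consumes 2 rolls
Frame 6 starts at roll index 10: rolls=5,1 (sum=6), consumes 2 rolls
Frame 7 starts at roll index 12: rolls=4,6 (sum=10), consumes 2 rolls
Frame 8 starts at roll index 14: rolls=1,9 (sum=10), consumes 2 rolls
Frame 9 starts at roll index 16: rolls=9,0 (sum=9), consumes 2 rolls
Frame 10 starts at roll index 18: 3 remaining rolls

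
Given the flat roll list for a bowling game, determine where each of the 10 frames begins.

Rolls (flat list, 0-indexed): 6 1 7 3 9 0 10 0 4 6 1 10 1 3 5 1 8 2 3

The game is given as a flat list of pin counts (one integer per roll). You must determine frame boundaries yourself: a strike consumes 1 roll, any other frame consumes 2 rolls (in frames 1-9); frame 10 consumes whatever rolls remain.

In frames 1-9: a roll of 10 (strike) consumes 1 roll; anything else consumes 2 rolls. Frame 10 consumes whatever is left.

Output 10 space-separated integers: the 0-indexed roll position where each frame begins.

Answer: 0 2 4 6 7 9 11 12 14 16

Derivation:
Frame 1 starts at roll index 0: rolls=6,1 (sum=7), consumes 2 rolls
Frame 2 starts at roll index 2: rolls=7,3 (sum=10), consumes 2 rolls
Frame 3 starts at roll index 4: rolls=9,0 (sum=9), consumes 2 rolls
Frame 4 starts at roll index 6: roll=10 (strike), consumes 1 roll
Frame 5 starts at roll index 7: rolls=0,4 (sum=4), consumes 2 rolls
Frame 6 starts at roll index 9: rolls=6,1 (sum=7), consumes 2 rolls
Frame 7 starts at roll index 11: roll=10 (strike), consumes 1 roll
Frame 8 starts at roll index 12: rolls=1,3 (sum=4), consumes 2 rolls
Frame 9 starts at roll index 14: rolls=5,1 (sum=6), consumes 2 rolls
Frame 10 starts at roll index 16: 3 remaining rolls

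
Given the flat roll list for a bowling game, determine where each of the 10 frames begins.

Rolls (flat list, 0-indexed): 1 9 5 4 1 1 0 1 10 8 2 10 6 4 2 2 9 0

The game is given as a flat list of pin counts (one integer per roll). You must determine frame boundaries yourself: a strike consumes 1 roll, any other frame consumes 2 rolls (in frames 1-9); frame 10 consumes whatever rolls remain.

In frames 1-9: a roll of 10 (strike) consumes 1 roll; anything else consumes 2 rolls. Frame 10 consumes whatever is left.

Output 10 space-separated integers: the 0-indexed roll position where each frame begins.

Frame 1 starts at roll index 0: rolls=1,9 (sum=10), consumes 2 rolls
Frame 2 starts at roll index 2: rolls=5,4 (sum=9), consumes 2 rolls
Frame 3 starts at roll index 4: rolls=1,1 (sum=2), consumes 2 rolls
Frame 4 starts at roll index 6: rolls=0,1 (sum=1), consumes 2 rolls
Frame 5 starts at roll index 8: roll=10 (strike), consumes 1 roll
Frame 6 starts at roll index 9: rolls=8,2 (sum=10), consumes 2 rolls
Frame 7 starts at roll index 11: roll=10 (strike), consumes 1 roll
Frame 8 starts at roll index 12: rolls=6,4 (sum=10), consumes 2 rolls
Frame 9 starts at roll index 14: rolls=2,2 (sum=4), consumes 2 rolls
Frame 10 starts at roll index 16: 2 remaining rolls

Answer: 0 2 4 6 8 9 11 12 14 16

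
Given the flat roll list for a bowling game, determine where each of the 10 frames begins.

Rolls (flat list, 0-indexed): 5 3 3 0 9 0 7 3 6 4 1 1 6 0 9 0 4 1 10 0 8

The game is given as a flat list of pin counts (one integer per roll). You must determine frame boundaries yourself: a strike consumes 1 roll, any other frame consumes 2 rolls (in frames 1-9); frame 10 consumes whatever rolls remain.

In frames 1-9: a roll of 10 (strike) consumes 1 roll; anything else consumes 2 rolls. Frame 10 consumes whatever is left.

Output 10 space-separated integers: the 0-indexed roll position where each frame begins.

Frame 1 starts at roll index 0: rolls=5,3 (sum=8), consumes 2 rolls
Frame 2 starts at roll index 2: rolls=3,0 (sum=3), consumes 2 rolls
Frame 3 starts at roll index 4: rolls=9,0 (sum=9), consumes 2 rolls
Frame 4 starts at roll index 6: rolls=7,3 (sum=10), consumes 2 rolls
Frame 5 starts at roll index 8: rolls=6,4 (sum=10), consumes 2 rolls
Frame 6 starts at roll index 10: rolls=1,1 (sum=2), consumes 2 rolls
Frame 7 starts at roll index 12: rolls=6,0 (sum=6), consumes 2 rolls
Frame 8 starts at roll index 14: rolls=9,0 (sum=9), consumes 2 rolls
Frame 9 starts at roll index 16: rolls=4,1 (sum=5), consumes 2 rolls
Frame 10 starts at roll index 18: 3 remaining rolls

Answer: 0 2 4 6 8 10 12 14 16 18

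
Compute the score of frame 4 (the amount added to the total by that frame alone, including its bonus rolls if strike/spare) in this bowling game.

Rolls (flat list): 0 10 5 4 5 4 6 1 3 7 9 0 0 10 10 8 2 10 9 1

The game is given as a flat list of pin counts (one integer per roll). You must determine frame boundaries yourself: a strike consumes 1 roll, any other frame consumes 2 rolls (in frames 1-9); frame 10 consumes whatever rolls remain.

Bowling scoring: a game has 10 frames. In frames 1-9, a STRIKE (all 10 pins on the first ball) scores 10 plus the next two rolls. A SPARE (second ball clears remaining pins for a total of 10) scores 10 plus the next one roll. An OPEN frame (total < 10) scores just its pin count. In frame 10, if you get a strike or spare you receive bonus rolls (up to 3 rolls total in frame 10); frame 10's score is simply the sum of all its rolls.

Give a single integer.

Frame 1: SPARE (0+10=10). 10 + next roll (5) = 15. Cumulative: 15
Frame 2: OPEN (5+4=9). Cumulative: 24
Frame 3: OPEN (5+4=9). Cumulative: 33
Frame 4: OPEN (6+1=7). Cumulative: 40
Frame 5: SPARE (3+7=10). 10 + next roll (9) = 19. Cumulative: 59
Frame 6: OPEN (9+0=9). Cumulative: 68

Answer: 7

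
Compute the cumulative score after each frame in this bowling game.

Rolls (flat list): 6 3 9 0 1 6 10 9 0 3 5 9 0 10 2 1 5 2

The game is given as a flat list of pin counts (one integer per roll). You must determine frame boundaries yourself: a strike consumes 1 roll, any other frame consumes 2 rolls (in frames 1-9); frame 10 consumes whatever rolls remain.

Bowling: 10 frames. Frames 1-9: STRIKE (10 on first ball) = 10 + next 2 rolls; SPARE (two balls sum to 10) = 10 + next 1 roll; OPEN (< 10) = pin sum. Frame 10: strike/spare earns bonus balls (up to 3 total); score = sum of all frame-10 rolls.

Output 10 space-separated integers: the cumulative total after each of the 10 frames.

Answer: 9 18 25 44 53 61 70 83 86 93

Derivation:
Frame 1: OPEN (6+3=9). Cumulative: 9
Frame 2: OPEN (9+0=9). Cumulative: 18
Frame 3: OPEN (1+6=7). Cumulative: 25
Frame 4: STRIKE. 10 + next two rolls (9+0) = 19. Cumulative: 44
Frame 5: OPEN (9+0=9). Cumulative: 53
Frame 6: OPEN (3+5=8). Cumulative: 61
Frame 7: OPEN (9+0=9). Cumulative: 70
Frame 8: STRIKE. 10 + next two rolls (2+1) = 13. Cumulative: 83
Frame 9: OPEN (2+1=3). Cumulative: 86
Frame 10: OPEN. Sum of all frame-10 rolls (5+2) = 7. Cumulative: 93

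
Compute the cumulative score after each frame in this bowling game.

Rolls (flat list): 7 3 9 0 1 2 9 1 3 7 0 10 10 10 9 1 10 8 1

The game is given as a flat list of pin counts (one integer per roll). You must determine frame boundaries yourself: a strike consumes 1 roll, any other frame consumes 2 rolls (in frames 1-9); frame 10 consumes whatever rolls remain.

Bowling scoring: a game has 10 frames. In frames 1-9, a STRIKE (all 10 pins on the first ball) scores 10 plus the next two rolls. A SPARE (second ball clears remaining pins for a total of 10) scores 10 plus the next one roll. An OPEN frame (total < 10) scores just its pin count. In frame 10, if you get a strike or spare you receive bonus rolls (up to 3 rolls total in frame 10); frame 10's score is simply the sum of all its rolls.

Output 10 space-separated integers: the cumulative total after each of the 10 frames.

Answer: 19 28 31 44 54 74 103 123 143 162

Derivation:
Frame 1: SPARE (7+3=10). 10 + next roll (9) = 19. Cumulative: 19
Frame 2: OPEN (9+0=9). Cumulative: 28
Frame 3: OPEN (1+2=3). Cumulative: 31
Frame 4: SPARE (9+1=10). 10 + next roll (3) = 13. Cumulative: 44
Frame 5: SPARE (3+7=10). 10 + next roll (0) = 10. Cumulative: 54
Frame 6: SPARE (0+10=10). 10 + next roll (10) = 20. Cumulative: 74
Frame 7: STRIKE. 10 + next two rolls (10+9) = 29. Cumulative: 103
Frame 8: STRIKE. 10 + next two rolls (9+1) = 20. Cumulative: 123
Frame 9: SPARE (9+1=10). 10 + next roll (10) = 20. Cumulative: 143
Frame 10: STRIKE. Sum of all frame-10 rolls (10+8+1) = 19. Cumulative: 162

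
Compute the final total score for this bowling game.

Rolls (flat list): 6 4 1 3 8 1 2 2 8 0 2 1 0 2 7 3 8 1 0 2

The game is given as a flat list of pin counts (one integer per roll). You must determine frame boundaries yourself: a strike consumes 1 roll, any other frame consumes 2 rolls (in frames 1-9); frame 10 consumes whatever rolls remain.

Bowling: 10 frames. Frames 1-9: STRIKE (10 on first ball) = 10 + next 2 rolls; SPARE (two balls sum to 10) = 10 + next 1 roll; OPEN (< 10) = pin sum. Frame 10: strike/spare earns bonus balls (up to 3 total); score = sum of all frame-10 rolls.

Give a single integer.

Frame 1: SPARE (6+4=10). 10 + next roll (1) = 11. Cumulative: 11
Frame 2: OPEN (1+3=4). Cumulative: 15
Frame 3: OPEN (8+1=9). Cumulative: 24
Frame 4: OPEN (2+2=4). Cumulative: 28
Frame 5: OPEN (8+0=8). Cumulative: 36
Frame 6: OPEN (2+1=3). Cumulative: 39
Frame 7: OPEN (0+2=2). Cumulative: 41
Frame 8: SPARE (7+3=10). 10 + next roll (8) = 18. Cumulative: 59
Frame 9: OPEN (8+1=9). Cumulative: 68
Frame 10: OPEN. Sum of all frame-10 rolls (0+2) = 2. Cumulative: 70

Answer: 70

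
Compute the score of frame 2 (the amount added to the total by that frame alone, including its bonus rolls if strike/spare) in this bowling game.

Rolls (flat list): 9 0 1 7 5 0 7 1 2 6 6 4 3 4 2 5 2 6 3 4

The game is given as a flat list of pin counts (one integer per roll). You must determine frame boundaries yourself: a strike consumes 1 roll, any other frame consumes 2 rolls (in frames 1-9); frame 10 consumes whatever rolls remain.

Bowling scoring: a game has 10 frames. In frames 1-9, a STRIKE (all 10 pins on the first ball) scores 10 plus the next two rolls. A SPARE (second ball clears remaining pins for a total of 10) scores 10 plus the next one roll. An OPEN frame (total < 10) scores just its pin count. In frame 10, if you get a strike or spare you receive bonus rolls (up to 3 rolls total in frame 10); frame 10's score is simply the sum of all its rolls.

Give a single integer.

Answer: 8

Derivation:
Frame 1: OPEN (9+0=9). Cumulative: 9
Frame 2: OPEN (1+7=8). Cumulative: 17
Frame 3: OPEN (5+0=5). Cumulative: 22
Frame 4: OPEN (7+1=8). Cumulative: 30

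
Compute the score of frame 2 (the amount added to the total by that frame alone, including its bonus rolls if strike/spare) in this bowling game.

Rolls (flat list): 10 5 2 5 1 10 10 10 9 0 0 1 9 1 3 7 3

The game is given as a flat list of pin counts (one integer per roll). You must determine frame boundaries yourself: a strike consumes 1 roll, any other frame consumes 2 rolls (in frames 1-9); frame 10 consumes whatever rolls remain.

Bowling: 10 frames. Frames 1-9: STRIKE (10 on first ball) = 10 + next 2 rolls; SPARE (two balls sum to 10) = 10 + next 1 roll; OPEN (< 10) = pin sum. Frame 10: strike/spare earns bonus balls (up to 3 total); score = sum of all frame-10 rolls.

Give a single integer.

Frame 1: STRIKE. 10 + next two rolls (5+2) = 17. Cumulative: 17
Frame 2: OPEN (5+2=7). Cumulative: 24
Frame 3: OPEN (5+1=6). Cumulative: 30
Frame 4: STRIKE. 10 + next two rolls (10+10) = 30. Cumulative: 60

Answer: 7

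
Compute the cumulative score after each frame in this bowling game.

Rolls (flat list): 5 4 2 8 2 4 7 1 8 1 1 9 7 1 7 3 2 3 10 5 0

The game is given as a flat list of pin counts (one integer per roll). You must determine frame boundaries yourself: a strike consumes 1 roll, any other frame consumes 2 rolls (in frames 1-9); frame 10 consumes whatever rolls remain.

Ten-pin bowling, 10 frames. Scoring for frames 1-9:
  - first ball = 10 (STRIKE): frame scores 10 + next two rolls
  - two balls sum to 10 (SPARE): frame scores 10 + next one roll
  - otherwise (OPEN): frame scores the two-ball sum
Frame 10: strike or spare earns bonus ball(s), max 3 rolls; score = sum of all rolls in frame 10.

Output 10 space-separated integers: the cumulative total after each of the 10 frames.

Answer: 9 21 27 35 44 61 69 81 86 101

Derivation:
Frame 1: OPEN (5+4=9). Cumulative: 9
Frame 2: SPARE (2+8=10). 10 + next roll (2) = 12. Cumulative: 21
Frame 3: OPEN (2+4=6). Cumulative: 27
Frame 4: OPEN (7+1=8). Cumulative: 35
Frame 5: OPEN (8+1=9). Cumulative: 44
Frame 6: SPARE (1+9=10). 10 + next roll (7) = 17. Cumulative: 61
Frame 7: OPEN (7+1=8). Cumulative: 69
Frame 8: SPARE (7+3=10). 10 + next roll (2) = 12. Cumulative: 81
Frame 9: OPEN (2+3=5). Cumulative: 86
Frame 10: STRIKE. Sum of all frame-10 rolls (10+5+0) = 15. Cumulative: 101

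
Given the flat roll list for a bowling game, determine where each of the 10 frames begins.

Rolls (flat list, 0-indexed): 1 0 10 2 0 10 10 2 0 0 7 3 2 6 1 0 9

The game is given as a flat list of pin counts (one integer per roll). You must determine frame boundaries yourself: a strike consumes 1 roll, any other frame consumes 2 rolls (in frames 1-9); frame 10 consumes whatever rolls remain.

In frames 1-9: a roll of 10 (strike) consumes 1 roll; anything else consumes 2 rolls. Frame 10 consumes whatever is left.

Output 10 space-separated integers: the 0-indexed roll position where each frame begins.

Frame 1 starts at roll index 0: rolls=1,0 (sum=1), consumes 2 rolls
Frame 2 starts at roll index 2: roll=10 (strike), consumes 1 roll
Frame 3 starts at roll index 3: rolls=2,0 (sum=2), consumes 2 rolls
Frame 4 starts at roll index 5: roll=10 (strike), consumes 1 roll
Frame 5 starts at roll index 6: roll=10 (strike), consumes 1 roll
Frame 6 starts at roll index 7: rolls=2,0 (sum=2), consumes 2 rolls
Frame 7 starts at roll index 9: rolls=0,7 (sum=7), consumes 2 rolls
Frame 8 starts at roll index 11: rolls=3,2 (sum=5), consumes 2 rolls
Frame 9 starts at roll index 13: rolls=6,1 (sum=7), consumes 2 rolls
Frame 10 starts at roll index 15: 2 remaining rolls

Answer: 0 2 3 5 6 7 9 11 13 15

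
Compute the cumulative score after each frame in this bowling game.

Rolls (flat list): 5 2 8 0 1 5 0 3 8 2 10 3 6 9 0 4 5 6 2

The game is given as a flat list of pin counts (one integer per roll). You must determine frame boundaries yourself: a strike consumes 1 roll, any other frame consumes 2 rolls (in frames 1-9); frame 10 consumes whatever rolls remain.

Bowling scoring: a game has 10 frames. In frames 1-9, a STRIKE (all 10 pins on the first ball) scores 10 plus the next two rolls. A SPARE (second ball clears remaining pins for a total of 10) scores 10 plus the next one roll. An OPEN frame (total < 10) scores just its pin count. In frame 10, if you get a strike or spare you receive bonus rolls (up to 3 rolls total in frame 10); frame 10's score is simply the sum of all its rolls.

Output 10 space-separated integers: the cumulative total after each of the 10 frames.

Frame 1: OPEN (5+2=7). Cumulative: 7
Frame 2: OPEN (8+0=8). Cumulative: 15
Frame 3: OPEN (1+5=6). Cumulative: 21
Frame 4: OPEN (0+3=3). Cumulative: 24
Frame 5: SPARE (8+2=10). 10 + next roll (10) = 20. Cumulative: 44
Frame 6: STRIKE. 10 + next two rolls (3+6) = 19. Cumulative: 63
Frame 7: OPEN (3+6=9). Cumulative: 72
Frame 8: OPEN (9+0=9). Cumulative: 81
Frame 9: OPEN (4+5=9). Cumulative: 90
Frame 10: OPEN. Sum of all frame-10 rolls (6+2) = 8. Cumulative: 98

Answer: 7 15 21 24 44 63 72 81 90 98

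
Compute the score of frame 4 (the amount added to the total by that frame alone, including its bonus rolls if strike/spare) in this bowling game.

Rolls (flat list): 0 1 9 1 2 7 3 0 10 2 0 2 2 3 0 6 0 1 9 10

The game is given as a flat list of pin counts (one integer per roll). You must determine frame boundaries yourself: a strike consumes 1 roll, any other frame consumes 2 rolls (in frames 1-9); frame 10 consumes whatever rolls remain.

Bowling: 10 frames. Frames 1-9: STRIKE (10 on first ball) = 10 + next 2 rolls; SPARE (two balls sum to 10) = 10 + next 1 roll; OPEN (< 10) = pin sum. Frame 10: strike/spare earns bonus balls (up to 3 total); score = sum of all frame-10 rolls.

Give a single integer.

Answer: 3

Derivation:
Frame 1: OPEN (0+1=1). Cumulative: 1
Frame 2: SPARE (9+1=10). 10 + next roll (2) = 12. Cumulative: 13
Frame 3: OPEN (2+7=9). Cumulative: 22
Frame 4: OPEN (3+0=3). Cumulative: 25
Frame 5: STRIKE. 10 + next two rolls (2+0) = 12. Cumulative: 37
Frame 6: OPEN (2+0=2). Cumulative: 39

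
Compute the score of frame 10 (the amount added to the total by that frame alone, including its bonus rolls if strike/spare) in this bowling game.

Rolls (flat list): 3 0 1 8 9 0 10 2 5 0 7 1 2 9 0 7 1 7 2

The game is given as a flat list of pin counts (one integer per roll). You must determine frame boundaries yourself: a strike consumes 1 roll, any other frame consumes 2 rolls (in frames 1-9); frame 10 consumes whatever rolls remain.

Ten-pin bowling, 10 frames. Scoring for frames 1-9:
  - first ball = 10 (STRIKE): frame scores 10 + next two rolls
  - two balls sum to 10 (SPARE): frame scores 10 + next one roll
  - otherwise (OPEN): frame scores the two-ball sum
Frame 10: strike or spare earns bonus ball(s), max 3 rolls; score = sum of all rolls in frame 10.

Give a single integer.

Answer: 9

Derivation:
Frame 1: OPEN (3+0=3). Cumulative: 3
Frame 2: OPEN (1+8=9). Cumulative: 12
Frame 3: OPEN (9+0=9). Cumulative: 21
Frame 4: STRIKE. 10 + next two rolls (2+5) = 17. Cumulative: 38
Frame 5: OPEN (2+5=7). Cumulative: 45
Frame 6: OPEN (0+7=7). Cumulative: 52
Frame 7: OPEN (1+2=3). Cumulative: 55
Frame 8: OPEN (9+0=9). Cumulative: 64
Frame 9: OPEN (7+1=8). Cumulative: 72
Frame 10: OPEN. Sum of all frame-10 rolls (7+2) = 9. Cumulative: 81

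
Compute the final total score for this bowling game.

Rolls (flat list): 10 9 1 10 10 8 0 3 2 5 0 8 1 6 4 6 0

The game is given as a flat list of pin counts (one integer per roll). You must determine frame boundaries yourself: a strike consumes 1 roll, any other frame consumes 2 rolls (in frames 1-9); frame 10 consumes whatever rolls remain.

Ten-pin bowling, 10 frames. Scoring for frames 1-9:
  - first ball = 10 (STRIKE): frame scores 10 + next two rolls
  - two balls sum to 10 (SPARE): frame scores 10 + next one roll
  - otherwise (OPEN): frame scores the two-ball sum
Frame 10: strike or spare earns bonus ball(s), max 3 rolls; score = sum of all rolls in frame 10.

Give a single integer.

Answer: 135

Derivation:
Frame 1: STRIKE. 10 + next two rolls (9+1) = 20. Cumulative: 20
Frame 2: SPARE (9+1=10). 10 + next roll (10) = 20. Cumulative: 40
Frame 3: STRIKE. 10 + next two rolls (10+8) = 28. Cumulative: 68
Frame 4: STRIKE. 10 + next two rolls (8+0) = 18. Cumulative: 86
Frame 5: OPEN (8+0=8). Cumulative: 94
Frame 6: OPEN (3+2=5). Cumulative: 99
Frame 7: OPEN (5+0=5). Cumulative: 104
Frame 8: OPEN (8+1=9). Cumulative: 113
Frame 9: SPARE (6+4=10). 10 + next roll (6) = 16. Cumulative: 129
Frame 10: OPEN. Sum of all frame-10 rolls (6+0) = 6. Cumulative: 135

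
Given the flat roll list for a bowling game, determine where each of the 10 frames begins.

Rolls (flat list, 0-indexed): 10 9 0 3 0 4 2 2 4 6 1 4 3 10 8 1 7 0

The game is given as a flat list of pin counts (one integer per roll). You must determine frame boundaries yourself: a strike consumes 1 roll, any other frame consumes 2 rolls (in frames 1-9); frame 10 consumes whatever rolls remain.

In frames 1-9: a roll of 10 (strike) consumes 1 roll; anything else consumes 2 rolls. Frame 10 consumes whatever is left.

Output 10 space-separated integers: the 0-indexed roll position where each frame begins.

Frame 1 starts at roll index 0: roll=10 (strike), consumes 1 roll
Frame 2 starts at roll index 1: rolls=9,0 (sum=9), consumes 2 rolls
Frame 3 starts at roll index 3: rolls=3,0 (sum=3), consumes 2 rolls
Frame 4 starts at roll index 5: rolls=4,2 (sum=6), consumes 2 rolls
Frame 5 starts at roll index 7: rolls=2,4 (sum=6), consumes 2 rolls
Frame 6 starts at roll index 9: rolls=6,1 (sum=7), consumes 2 rolls
Frame 7 starts at roll index 11: rolls=4,3 (sum=7), consumes 2 rolls
Frame 8 starts at roll index 13: roll=10 (strike), consumes 1 roll
Frame 9 starts at roll index 14: rolls=8,1 (sum=9), consumes 2 rolls
Frame 10 starts at roll index 16: 2 remaining rolls

Answer: 0 1 3 5 7 9 11 13 14 16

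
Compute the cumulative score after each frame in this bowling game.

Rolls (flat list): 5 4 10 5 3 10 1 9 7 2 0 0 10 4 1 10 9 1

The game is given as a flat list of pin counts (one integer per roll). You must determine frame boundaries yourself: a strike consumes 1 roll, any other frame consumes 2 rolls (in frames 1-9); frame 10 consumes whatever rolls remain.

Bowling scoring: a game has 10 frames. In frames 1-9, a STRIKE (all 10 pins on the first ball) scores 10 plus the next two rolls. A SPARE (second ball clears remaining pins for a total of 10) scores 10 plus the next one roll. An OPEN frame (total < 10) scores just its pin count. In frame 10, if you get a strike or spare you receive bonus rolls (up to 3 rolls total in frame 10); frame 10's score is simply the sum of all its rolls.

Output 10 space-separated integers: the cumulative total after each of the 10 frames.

Frame 1: OPEN (5+4=9). Cumulative: 9
Frame 2: STRIKE. 10 + next two rolls (5+3) = 18. Cumulative: 27
Frame 3: OPEN (5+3=8). Cumulative: 35
Frame 4: STRIKE. 10 + next two rolls (1+9) = 20. Cumulative: 55
Frame 5: SPARE (1+9=10). 10 + next roll (7) = 17. Cumulative: 72
Frame 6: OPEN (7+2=9). Cumulative: 81
Frame 7: OPEN (0+0=0). Cumulative: 81
Frame 8: STRIKE. 10 + next two rolls (4+1) = 15. Cumulative: 96
Frame 9: OPEN (4+1=5). Cumulative: 101
Frame 10: STRIKE. Sum of all frame-10 rolls (10+9+1) = 20. Cumulative: 121

Answer: 9 27 35 55 72 81 81 96 101 121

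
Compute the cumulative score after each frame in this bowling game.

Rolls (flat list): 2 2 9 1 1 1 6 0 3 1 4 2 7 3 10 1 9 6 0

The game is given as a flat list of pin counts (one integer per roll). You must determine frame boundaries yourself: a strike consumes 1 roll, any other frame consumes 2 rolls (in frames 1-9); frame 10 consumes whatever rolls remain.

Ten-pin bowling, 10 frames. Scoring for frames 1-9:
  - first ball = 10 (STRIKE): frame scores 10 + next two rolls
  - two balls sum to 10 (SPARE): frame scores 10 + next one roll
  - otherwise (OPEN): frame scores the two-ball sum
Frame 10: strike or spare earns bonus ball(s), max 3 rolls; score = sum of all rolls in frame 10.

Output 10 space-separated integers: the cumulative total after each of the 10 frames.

Frame 1: OPEN (2+2=4). Cumulative: 4
Frame 2: SPARE (9+1=10). 10 + next roll (1) = 11. Cumulative: 15
Frame 3: OPEN (1+1=2). Cumulative: 17
Frame 4: OPEN (6+0=6). Cumulative: 23
Frame 5: OPEN (3+1=4). Cumulative: 27
Frame 6: OPEN (4+2=6). Cumulative: 33
Frame 7: SPARE (7+3=10). 10 + next roll (10) = 20. Cumulative: 53
Frame 8: STRIKE. 10 + next two rolls (1+9) = 20. Cumulative: 73
Frame 9: SPARE (1+9=10). 10 + next roll (6) = 16. Cumulative: 89
Frame 10: OPEN. Sum of all frame-10 rolls (6+0) = 6. Cumulative: 95

Answer: 4 15 17 23 27 33 53 73 89 95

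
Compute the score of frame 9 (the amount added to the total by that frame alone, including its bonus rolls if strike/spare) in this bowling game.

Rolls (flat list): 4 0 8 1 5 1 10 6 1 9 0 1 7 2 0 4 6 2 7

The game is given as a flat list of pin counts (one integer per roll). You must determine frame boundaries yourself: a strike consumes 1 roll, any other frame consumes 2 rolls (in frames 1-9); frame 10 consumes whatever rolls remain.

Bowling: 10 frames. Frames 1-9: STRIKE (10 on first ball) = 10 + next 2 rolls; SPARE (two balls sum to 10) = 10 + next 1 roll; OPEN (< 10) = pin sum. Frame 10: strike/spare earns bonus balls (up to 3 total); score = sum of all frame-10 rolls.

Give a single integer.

Answer: 12

Derivation:
Frame 1: OPEN (4+0=4). Cumulative: 4
Frame 2: OPEN (8+1=9). Cumulative: 13
Frame 3: OPEN (5+1=6). Cumulative: 19
Frame 4: STRIKE. 10 + next two rolls (6+1) = 17. Cumulative: 36
Frame 5: OPEN (6+1=7). Cumulative: 43
Frame 6: OPEN (9+0=9). Cumulative: 52
Frame 7: OPEN (1+7=8). Cumulative: 60
Frame 8: OPEN (2+0=2). Cumulative: 62
Frame 9: SPARE (4+6=10). 10 + next roll (2) = 12. Cumulative: 74
Frame 10: OPEN. Sum of all frame-10 rolls (2+7) = 9. Cumulative: 83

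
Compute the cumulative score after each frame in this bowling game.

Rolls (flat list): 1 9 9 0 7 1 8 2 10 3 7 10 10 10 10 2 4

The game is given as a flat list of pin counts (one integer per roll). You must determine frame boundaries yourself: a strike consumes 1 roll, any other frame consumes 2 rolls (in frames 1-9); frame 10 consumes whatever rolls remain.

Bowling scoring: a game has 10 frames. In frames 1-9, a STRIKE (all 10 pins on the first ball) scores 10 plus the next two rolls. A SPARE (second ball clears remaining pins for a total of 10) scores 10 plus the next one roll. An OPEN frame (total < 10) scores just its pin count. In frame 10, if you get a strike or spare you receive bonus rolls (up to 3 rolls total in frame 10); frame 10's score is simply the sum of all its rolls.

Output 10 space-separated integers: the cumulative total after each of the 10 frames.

Frame 1: SPARE (1+9=10). 10 + next roll (9) = 19. Cumulative: 19
Frame 2: OPEN (9+0=9). Cumulative: 28
Frame 3: OPEN (7+1=8). Cumulative: 36
Frame 4: SPARE (8+2=10). 10 + next roll (10) = 20. Cumulative: 56
Frame 5: STRIKE. 10 + next two rolls (3+7) = 20. Cumulative: 76
Frame 6: SPARE (3+7=10). 10 + next roll (10) = 20. Cumulative: 96
Frame 7: STRIKE. 10 + next two rolls (10+10) = 30. Cumulative: 126
Frame 8: STRIKE. 10 + next two rolls (10+10) = 30. Cumulative: 156
Frame 9: STRIKE. 10 + next two rolls (10+2) = 22. Cumulative: 178
Frame 10: STRIKE. Sum of all frame-10 rolls (10+2+4) = 16. Cumulative: 194

Answer: 19 28 36 56 76 96 126 156 178 194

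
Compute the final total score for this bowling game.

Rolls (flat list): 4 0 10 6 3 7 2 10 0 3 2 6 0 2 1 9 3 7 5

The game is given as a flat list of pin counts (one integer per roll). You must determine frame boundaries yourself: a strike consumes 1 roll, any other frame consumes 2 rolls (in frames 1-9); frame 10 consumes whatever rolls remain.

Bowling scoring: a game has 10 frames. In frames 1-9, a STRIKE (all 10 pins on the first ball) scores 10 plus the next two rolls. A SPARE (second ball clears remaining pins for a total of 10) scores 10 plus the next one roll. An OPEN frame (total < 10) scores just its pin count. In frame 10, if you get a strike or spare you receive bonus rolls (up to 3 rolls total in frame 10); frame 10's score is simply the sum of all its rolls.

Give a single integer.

Frame 1: OPEN (4+0=4). Cumulative: 4
Frame 2: STRIKE. 10 + next two rolls (6+3) = 19. Cumulative: 23
Frame 3: OPEN (6+3=9). Cumulative: 32
Frame 4: OPEN (7+2=9). Cumulative: 41
Frame 5: STRIKE. 10 + next two rolls (0+3) = 13. Cumulative: 54
Frame 6: OPEN (0+3=3). Cumulative: 57
Frame 7: OPEN (2+6=8). Cumulative: 65
Frame 8: OPEN (0+2=2). Cumulative: 67
Frame 9: SPARE (1+9=10). 10 + next roll (3) = 13. Cumulative: 80
Frame 10: SPARE. Sum of all frame-10 rolls (3+7+5) = 15. Cumulative: 95

Answer: 95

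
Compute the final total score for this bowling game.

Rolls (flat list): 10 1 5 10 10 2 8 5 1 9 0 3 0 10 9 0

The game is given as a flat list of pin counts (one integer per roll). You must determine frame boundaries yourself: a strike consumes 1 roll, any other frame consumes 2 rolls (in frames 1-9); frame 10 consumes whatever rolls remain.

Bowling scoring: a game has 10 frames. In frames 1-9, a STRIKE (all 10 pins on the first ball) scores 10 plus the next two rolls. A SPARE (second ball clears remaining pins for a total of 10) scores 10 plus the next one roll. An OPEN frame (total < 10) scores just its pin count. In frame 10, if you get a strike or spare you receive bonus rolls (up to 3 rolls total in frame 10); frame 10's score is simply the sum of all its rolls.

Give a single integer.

Answer: 125

Derivation:
Frame 1: STRIKE. 10 + next two rolls (1+5) = 16. Cumulative: 16
Frame 2: OPEN (1+5=6). Cumulative: 22
Frame 3: STRIKE. 10 + next two rolls (10+2) = 22. Cumulative: 44
Frame 4: STRIKE. 10 + next two rolls (2+8) = 20. Cumulative: 64
Frame 5: SPARE (2+8=10). 10 + next roll (5) = 15. Cumulative: 79
Frame 6: OPEN (5+1=6). Cumulative: 85
Frame 7: OPEN (9+0=9). Cumulative: 94
Frame 8: OPEN (3+0=3). Cumulative: 97
Frame 9: STRIKE. 10 + next two rolls (9+0) = 19. Cumulative: 116
Frame 10: OPEN. Sum of all frame-10 rolls (9+0) = 9. Cumulative: 125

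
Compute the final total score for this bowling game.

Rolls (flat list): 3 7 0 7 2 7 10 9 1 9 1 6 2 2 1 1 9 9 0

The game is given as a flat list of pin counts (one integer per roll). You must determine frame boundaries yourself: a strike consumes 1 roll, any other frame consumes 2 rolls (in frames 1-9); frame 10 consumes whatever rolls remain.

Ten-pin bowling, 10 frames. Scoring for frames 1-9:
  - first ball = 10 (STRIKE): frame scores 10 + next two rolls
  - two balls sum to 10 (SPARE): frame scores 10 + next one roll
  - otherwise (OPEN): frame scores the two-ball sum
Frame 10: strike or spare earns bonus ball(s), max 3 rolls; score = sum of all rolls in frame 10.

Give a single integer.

Answer: 120

Derivation:
Frame 1: SPARE (3+7=10). 10 + next roll (0) = 10. Cumulative: 10
Frame 2: OPEN (0+7=7). Cumulative: 17
Frame 3: OPEN (2+7=9). Cumulative: 26
Frame 4: STRIKE. 10 + next two rolls (9+1) = 20. Cumulative: 46
Frame 5: SPARE (9+1=10). 10 + next roll (9) = 19. Cumulative: 65
Frame 6: SPARE (9+1=10). 10 + next roll (6) = 16. Cumulative: 81
Frame 7: OPEN (6+2=8). Cumulative: 89
Frame 8: OPEN (2+1=3). Cumulative: 92
Frame 9: SPARE (1+9=10). 10 + next roll (9) = 19. Cumulative: 111
Frame 10: OPEN. Sum of all frame-10 rolls (9+0) = 9. Cumulative: 120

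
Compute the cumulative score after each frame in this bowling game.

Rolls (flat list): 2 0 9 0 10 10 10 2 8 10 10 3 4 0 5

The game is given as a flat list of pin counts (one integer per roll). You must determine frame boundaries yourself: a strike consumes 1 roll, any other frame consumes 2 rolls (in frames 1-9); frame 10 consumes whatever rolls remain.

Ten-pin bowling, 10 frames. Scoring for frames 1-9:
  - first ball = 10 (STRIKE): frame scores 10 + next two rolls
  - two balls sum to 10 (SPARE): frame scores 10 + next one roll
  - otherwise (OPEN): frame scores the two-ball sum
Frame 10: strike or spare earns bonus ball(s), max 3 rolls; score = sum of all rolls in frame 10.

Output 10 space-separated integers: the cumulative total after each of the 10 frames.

Answer: 2 11 41 63 83 103 126 143 150 155

Derivation:
Frame 1: OPEN (2+0=2). Cumulative: 2
Frame 2: OPEN (9+0=9). Cumulative: 11
Frame 3: STRIKE. 10 + next two rolls (10+10) = 30. Cumulative: 41
Frame 4: STRIKE. 10 + next two rolls (10+2) = 22. Cumulative: 63
Frame 5: STRIKE. 10 + next two rolls (2+8) = 20. Cumulative: 83
Frame 6: SPARE (2+8=10). 10 + next roll (10) = 20. Cumulative: 103
Frame 7: STRIKE. 10 + next two rolls (10+3) = 23. Cumulative: 126
Frame 8: STRIKE. 10 + next two rolls (3+4) = 17. Cumulative: 143
Frame 9: OPEN (3+4=7). Cumulative: 150
Frame 10: OPEN. Sum of all frame-10 rolls (0+5) = 5. Cumulative: 155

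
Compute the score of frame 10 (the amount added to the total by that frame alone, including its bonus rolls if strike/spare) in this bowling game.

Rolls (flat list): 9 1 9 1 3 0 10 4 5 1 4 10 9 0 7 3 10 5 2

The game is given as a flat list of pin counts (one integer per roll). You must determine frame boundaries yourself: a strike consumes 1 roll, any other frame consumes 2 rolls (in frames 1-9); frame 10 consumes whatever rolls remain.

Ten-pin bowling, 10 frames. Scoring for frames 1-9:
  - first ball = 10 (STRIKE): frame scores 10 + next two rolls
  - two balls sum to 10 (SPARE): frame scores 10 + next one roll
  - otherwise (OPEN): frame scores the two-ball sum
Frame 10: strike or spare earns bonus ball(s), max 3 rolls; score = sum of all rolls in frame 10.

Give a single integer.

Answer: 17

Derivation:
Frame 1: SPARE (9+1=10). 10 + next roll (9) = 19. Cumulative: 19
Frame 2: SPARE (9+1=10). 10 + next roll (3) = 13. Cumulative: 32
Frame 3: OPEN (3+0=3). Cumulative: 35
Frame 4: STRIKE. 10 + next two rolls (4+5) = 19. Cumulative: 54
Frame 5: OPEN (4+5=9). Cumulative: 63
Frame 6: OPEN (1+4=5). Cumulative: 68
Frame 7: STRIKE. 10 + next two rolls (9+0) = 19. Cumulative: 87
Frame 8: OPEN (9+0=9). Cumulative: 96
Frame 9: SPARE (7+3=10). 10 + next roll (10) = 20. Cumulative: 116
Frame 10: STRIKE. Sum of all frame-10 rolls (10+5+2) = 17. Cumulative: 133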